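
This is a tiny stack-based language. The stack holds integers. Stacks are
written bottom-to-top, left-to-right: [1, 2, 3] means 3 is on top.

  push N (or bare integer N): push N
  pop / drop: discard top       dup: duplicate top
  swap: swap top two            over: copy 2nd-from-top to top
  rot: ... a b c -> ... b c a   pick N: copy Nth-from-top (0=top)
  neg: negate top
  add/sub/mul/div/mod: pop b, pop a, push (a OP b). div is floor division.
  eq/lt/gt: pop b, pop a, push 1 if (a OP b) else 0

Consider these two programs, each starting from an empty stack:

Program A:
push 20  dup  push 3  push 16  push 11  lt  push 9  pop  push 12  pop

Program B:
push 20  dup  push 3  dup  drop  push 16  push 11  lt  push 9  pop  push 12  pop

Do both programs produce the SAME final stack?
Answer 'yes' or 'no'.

Answer: yes

Derivation:
Program A trace:
  After 'push 20': [20]
  After 'dup': [20, 20]
  After 'push 3': [20, 20, 3]
  After 'push 16': [20, 20, 3, 16]
  After 'push 11': [20, 20, 3, 16, 11]
  After 'lt': [20, 20, 3, 0]
  After 'push 9': [20, 20, 3, 0, 9]
  After 'pop': [20, 20, 3, 0]
  After 'push 12': [20, 20, 3, 0, 12]
  After 'pop': [20, 20, 3, 0]
Program A final stack: [20, 20, 3, 0]

Program B trace:
  After 'push 20': [20]
  After 'dup': [20, 20]
  After 'push 3': [20, 20, 3]
  After 'dup': [20, 20, 3, 3]
  After 'drop': [20, 20, 3]
  After 'push 16': [20, 20, 3, 16]
  After 'push 11': [20, 20, 3, 16, 11]
  After 'lt': [20, 20, 3, 0]
  After 'push 9': [20, 20, 3, 0, 9]
  After 'pop': [20, 20, 3, 0]
  After 'push 12': [20, 20, 3, 0, 12]
  After 'pop': [20, 20, 3, 0]
Program B final stack: [20, 20, 3, 0]
Same: yes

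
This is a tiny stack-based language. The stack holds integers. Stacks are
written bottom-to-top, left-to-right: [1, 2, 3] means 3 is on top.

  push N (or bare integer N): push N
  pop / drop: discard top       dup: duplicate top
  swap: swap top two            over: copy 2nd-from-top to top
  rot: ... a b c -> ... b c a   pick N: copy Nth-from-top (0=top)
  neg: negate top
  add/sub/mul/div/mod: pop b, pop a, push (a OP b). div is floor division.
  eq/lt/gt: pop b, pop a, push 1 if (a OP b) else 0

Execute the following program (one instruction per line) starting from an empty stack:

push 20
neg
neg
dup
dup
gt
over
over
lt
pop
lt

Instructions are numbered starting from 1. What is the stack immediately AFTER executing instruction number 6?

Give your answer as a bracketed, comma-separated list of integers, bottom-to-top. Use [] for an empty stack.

Step 1 ('push 20'): [20]
Step 2 ('neg'): [-20]
Step 3 ('neg'): [20]
Step 4 ('dup'): [20, 20]
Step 5 ('dup'): [20, 20, 20]
Step 6 ('gt'): [20, 0]

Answer: [20, 0]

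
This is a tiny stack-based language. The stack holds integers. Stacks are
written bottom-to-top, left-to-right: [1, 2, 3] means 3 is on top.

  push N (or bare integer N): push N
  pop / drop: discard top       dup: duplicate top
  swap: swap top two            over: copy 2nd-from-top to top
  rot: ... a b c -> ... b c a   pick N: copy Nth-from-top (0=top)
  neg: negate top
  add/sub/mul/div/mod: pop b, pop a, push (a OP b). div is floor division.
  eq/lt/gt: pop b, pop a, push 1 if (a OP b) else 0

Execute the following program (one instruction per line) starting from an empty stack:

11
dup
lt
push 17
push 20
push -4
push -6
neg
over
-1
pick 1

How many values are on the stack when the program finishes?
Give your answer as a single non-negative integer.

After 'push 11': stack = [11] (depth 1)
After 'dup': stack = [11, 11] (depth 2)
After 'lt': stack = [0] (depth 1)
After 'push 17': stack = [0, 17] (depth 2)
After 'push 20': stack = [0, 17, 20] (depth 3)
After 'push -4': stack = [0, 17, 20, -4] (depth 4)
After 'push -6': stack = [0, 17, 20, -4, -6] (depth 5)
After 'neg': stack = [0, 17, 20, -4, 6] (depth 5)
After 'over': stack = [0, 17, 20, -4, 6, -4] (depth 6)
After 'push -1': stack = [0, 17, 20, -4, 6, -4, -1] (depth 7)
After 'pick 1': stack = [0, 17, 20, -4, 6, -4, -1, -4] (depth 8)

Answer: 8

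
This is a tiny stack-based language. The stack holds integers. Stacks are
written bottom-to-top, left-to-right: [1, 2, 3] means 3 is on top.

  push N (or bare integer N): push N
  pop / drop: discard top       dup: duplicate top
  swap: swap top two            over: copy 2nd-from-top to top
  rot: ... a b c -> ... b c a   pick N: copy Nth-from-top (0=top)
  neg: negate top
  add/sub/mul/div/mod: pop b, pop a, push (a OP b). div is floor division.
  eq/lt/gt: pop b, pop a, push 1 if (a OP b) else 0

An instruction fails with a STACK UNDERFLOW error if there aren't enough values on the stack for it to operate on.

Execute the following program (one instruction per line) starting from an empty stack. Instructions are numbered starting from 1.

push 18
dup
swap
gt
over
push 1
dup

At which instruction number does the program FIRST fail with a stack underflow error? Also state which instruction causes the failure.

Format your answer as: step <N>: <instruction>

Step 1 ('push 18'): stack = [18], depth = 1
Step 2 ('dup'): stack = [18, 18], depth = 2
Step 3 ('swap'): stack = [18, 18], depth = 2
Step 4 ('gt'): stack = [0], depth = 1
Step 5 ('over'): needs 2 value(s) but depth is 1 — STACK UNDERFLOW

Answer: step 5: over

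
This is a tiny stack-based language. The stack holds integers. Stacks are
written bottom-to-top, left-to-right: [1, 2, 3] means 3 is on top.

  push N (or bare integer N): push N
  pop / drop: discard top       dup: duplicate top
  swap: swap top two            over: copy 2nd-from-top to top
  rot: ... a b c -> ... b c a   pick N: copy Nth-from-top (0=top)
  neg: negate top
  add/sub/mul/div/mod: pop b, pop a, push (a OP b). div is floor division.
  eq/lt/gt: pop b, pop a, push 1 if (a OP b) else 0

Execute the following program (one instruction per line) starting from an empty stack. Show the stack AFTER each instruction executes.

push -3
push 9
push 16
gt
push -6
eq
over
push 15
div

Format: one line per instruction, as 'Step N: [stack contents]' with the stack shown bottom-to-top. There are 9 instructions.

Step 1: [-3]
Step 2: [-3, 9]
Step 3: [-3, 9, 16]
Step 4: [-3, 0]
Step 5: [-3, 0, -6]
Step 6: [-3, 0]
Step 7: [-3, 0, -3]
Step 8: [-3, 0, -3, 15]
Step 9: [-3, 0, -1]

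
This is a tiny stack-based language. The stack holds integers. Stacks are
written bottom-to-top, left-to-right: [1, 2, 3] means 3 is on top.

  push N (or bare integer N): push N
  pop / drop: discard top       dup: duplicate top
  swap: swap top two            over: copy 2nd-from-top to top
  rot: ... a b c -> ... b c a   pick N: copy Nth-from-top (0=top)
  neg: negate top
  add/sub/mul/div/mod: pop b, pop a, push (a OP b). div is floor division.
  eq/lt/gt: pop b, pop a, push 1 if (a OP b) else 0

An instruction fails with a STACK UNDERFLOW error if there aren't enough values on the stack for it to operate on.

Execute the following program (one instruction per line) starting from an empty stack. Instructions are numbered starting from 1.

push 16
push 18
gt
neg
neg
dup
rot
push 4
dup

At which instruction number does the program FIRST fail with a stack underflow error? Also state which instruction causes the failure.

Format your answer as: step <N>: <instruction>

Answer: step 7: rot

Derivation:
Step 1 ('push 16'): stack = [16], depth = 1
Step 2 ('push 18'): stack = [16, 18], depth = 2
Step 3 ('gt'): stack = [0], depth = 1
Step 4 ('neg'): stack = [0], depth = 1
Step 5 ('neg'): stack = [0], depth = 1
Step 6 ('dup'): stack = [0, 0], depth = 2
Step 7 ('rot'): needs 3 value(s) but depth is 2 — STACK UNDERFLOW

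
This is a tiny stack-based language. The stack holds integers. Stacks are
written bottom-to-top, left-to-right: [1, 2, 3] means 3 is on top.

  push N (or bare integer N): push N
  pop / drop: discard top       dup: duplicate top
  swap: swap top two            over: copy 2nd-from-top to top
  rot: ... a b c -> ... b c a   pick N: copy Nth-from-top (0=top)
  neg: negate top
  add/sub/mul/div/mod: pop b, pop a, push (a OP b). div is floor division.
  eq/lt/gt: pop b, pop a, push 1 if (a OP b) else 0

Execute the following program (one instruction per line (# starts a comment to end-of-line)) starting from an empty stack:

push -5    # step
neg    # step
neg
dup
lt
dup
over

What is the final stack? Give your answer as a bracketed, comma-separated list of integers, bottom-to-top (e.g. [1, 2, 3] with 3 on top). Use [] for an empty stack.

Answer: [0, 0, 0]

Derivation:
After 'push -5': [-5]
After 'neg': [5]
After 'neg': [-5]
After 'dup': [-5, -5]
After 'lt': [0]
After 'dup': [0, 0]
After 'over': [0, 0, 0]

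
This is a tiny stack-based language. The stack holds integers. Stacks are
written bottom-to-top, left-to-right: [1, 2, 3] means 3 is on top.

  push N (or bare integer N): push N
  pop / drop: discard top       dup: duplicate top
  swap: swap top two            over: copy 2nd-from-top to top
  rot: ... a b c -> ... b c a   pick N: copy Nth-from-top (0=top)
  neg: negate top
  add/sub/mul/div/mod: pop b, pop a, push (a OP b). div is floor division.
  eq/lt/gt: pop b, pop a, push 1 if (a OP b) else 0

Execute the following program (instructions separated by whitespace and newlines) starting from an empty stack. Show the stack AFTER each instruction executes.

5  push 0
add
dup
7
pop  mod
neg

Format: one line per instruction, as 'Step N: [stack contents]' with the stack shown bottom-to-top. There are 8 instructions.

Step 1: [5]
Step 2: [5, 0]
Step 3: [5]
Step 4: [5, 5]
Step 5: [5, 5, 7]
Step 6: [5, 5]
Step 7: [0]
Step 8: [0]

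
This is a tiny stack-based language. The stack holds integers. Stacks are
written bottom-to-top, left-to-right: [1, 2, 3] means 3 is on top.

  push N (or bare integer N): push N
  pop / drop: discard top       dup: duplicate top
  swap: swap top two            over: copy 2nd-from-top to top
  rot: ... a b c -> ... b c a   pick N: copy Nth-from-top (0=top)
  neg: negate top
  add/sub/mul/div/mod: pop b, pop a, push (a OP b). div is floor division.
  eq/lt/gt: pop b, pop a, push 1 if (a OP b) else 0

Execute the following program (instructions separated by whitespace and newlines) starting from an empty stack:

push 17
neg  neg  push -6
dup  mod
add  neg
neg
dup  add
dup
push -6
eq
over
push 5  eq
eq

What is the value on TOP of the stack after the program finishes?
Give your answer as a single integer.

After 'push 17': [17]
After 'neg': [-17]
After 'neg': [17]
After 'push -6': [17, -6]
After 'dup': [17, -6, -6]
After 'mod': [17, 0]
After 'add': [17]
After 'neg': [-17]
After 'neg': [17]
After 'dup': [17, 17]
After 'add': [34]
After 'dup': [34, 34]
After 'push -6': [34, 34, -6]
After 'eq': [34, 0]
After 'over': [34, 0, 34]
After 'push 5': [34, 0, 34, 5]
After 'eq': [34, 0, 0]
After 'eq': [34, 1]

Answer: 1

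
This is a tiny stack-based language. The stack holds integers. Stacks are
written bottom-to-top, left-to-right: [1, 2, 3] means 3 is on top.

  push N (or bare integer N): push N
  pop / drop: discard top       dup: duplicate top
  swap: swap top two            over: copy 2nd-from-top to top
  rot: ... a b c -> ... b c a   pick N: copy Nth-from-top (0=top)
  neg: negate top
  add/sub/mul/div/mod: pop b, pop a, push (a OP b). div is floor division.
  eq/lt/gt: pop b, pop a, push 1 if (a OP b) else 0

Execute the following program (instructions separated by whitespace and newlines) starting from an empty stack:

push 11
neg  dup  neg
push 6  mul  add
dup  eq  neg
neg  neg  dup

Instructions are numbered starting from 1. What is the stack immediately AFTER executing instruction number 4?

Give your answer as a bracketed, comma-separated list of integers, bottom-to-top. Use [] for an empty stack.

Answer: [-11, 11]

Derivation:
Step 1 ('push 11'): [11]
Step 2 ('neg'): [-11]
Step 3 ('dup'): [-11, -11]
Step 4 ('neg'): [-11, 11]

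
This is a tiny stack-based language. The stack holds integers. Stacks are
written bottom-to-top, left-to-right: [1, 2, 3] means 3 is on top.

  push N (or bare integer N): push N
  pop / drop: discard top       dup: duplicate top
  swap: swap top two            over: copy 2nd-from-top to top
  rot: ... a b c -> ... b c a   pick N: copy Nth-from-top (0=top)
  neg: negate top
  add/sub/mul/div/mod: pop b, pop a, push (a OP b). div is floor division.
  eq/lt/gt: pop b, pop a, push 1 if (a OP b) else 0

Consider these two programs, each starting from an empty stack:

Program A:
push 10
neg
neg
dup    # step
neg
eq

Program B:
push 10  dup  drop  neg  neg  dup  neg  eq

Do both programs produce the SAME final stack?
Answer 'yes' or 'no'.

Answer: yes

Derivation:
Program A trace:
  After 'push 10': [10]
  After 'neg': [-10]
  After 'neg': [10]
  After 'dup': [10, 10]
  After 'neg': [10, -10]
  After 'eq': [0]
Program A final stack: [0]

Program B trace:
  After 'push 10': [10]
  After 'dup': [10, 10]
  After 'drop': [10]
  After 'neg': [-10]
  After 'neg': [10]
  After 'dup': [10, 10]
  After 'neg': [10, -10]
  After 'eq': [0]
Program B final stack: [0]
Same: yes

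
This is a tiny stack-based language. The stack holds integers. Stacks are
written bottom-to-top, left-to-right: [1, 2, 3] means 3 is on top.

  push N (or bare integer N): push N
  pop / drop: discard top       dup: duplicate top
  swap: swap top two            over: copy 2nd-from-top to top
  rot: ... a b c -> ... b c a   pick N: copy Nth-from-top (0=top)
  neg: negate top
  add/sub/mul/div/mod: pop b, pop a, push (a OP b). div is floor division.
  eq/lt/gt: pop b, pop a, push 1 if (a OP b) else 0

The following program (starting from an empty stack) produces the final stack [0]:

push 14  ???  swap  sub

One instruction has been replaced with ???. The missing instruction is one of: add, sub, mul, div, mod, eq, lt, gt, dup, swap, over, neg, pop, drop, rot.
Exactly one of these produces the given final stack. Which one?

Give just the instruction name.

Stack before ???: [14]
Stack after ???:  [14, 14]
The instruction that transforms [14] -> [14, 14] is: dup

Answer: dup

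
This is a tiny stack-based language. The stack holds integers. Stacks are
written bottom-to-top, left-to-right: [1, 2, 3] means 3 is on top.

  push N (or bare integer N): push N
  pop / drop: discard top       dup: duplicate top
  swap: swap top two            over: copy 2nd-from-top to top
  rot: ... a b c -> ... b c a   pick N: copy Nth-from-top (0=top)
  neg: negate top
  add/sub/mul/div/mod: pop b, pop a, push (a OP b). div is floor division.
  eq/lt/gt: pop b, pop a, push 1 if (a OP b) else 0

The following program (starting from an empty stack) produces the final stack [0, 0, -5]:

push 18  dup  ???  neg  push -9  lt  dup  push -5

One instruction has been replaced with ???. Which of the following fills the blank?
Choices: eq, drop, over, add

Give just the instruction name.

Stack before ???: [18, 18]
Stack after ???:  [1]
Checking each choice:
  eq: MATCH
  drop: produces [1, 1, -5]
  over: produces [18, 18, 1, 1, -5]
  add: produces [1, 1, -5]


Answer: eq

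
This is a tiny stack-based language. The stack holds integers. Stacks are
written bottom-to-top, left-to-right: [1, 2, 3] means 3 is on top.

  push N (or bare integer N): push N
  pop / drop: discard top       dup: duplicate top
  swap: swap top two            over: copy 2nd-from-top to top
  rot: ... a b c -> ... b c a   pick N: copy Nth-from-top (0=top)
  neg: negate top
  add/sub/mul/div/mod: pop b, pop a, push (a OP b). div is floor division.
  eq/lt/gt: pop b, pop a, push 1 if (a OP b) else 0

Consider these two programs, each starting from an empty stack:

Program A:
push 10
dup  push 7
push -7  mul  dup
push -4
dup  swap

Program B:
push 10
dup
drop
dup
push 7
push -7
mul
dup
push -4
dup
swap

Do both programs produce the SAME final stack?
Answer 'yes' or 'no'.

Program A trace:
  After 'push 10': [10]
  After 'dup': [10, 10]
  After 'push 7': [10, 10, 7]
  After 'push -7': [10, 10, 7, -7]
  After 'mul': [10, 10, -49]
  After 'dup': [10, 10, -49, -49]
  After 'push -4': [10, 10, -49, -49, -4]
  After 'dup': [10, 10, -49, -49, -4, -4]
  After 'swap': [10, 10, -49, -49, -4, -4]
Program A final stack: [10, 10, -49, -49, -4, -4]

Program B trace:
  After 'push 10': [10]
  After 'dup': [10, 10]
  After 'drop': [10]
  After 'dup': [10, 10]
  After 'push 7': [10, 10, 7]
  After 'push -7': [10, 10, 7, -7]
  After 'mul': [10, 10, -49]
  After 'dup': [10, 10, -49, -49]
  After 'push -4': [10, 10, -49, -49, -4]
  After 'dup': [10, 10, -49, -49, -4, -4]
  After 'swap': [10, 10, -49, -49, -4, -4]
Program B final stack: [10, 10, -49, -49, -4, -4]
Same: yes

Answer: yes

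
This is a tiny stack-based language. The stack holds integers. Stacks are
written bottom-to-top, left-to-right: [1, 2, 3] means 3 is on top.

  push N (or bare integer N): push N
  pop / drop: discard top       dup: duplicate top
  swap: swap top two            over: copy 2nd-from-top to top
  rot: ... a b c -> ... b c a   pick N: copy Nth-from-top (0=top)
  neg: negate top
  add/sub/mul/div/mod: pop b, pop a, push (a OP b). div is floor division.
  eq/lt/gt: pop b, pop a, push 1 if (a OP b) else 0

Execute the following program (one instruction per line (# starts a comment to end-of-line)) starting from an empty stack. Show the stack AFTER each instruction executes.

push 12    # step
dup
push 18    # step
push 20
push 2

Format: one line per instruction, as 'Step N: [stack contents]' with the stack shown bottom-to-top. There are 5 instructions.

Step 1: [12]
Step 2: [12, 12]
Step 3: [12, 12, 18]
Step 4: [12, 12, 18, 20]
Step 5: [12, 12, 18, 20, 2]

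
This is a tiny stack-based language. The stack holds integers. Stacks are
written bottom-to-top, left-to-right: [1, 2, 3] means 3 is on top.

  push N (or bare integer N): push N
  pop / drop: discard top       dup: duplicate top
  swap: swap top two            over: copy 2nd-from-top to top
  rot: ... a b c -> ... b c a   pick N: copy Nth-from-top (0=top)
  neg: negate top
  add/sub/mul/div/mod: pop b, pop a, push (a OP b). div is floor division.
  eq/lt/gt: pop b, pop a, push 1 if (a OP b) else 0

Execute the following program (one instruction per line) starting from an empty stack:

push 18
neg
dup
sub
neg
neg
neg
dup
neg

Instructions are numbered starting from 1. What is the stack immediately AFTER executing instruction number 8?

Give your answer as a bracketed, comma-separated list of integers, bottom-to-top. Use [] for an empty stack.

Step 1 ('push 18'): [18]
Step 2 ('neg'): [-18]
Step 3 ('dup'): [-18, -18]
Step 4 ('sub'): [0]
Step 5 ('neg'): [0]
Step 6 ('neg'): [0]
Step 7 ('neg'): [0]
Step 8 ('dup'): [0, 0]

Answer: [0, 0]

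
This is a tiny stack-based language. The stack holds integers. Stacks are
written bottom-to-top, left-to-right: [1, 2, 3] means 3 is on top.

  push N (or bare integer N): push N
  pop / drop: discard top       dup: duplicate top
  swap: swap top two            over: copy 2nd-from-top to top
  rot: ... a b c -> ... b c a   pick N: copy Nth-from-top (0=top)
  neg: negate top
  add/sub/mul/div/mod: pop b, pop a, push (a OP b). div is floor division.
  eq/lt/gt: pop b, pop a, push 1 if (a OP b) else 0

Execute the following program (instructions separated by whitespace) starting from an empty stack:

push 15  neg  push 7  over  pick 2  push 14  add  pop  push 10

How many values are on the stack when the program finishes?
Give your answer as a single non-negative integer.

Answer: 4

Derivation:
After 'push 15': stack = [15] (depth 1)
After 'neg': stack = [-15] (depth 1)
After 'push 7': stack = [-15, 7] (depth 2)
After 'over': stack = [-15, 7, -15] (depth 3)
After 'pick 2': stack = [-15, 7, -15, -15] (depth 4)
After 'push 14': stack = [-15, 7, -15, -15, 14] (depth 5)
After 'add': stack = [-15, 7, -15, -1] (depth 4)
After 'pop': stack = [-15, 7, -15] (depth 3)
After 'push 10': stack = [-15, 7, -15, 10] (depth 4)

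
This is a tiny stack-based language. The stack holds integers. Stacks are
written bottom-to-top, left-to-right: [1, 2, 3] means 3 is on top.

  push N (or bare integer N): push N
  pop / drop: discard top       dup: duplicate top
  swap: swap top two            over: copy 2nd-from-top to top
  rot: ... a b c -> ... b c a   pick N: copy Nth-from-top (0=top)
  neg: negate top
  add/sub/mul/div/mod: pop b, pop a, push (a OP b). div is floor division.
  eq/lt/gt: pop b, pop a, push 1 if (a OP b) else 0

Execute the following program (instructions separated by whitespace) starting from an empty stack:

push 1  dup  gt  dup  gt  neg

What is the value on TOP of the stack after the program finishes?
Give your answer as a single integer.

Answer: 0

Derivation:
After 'push 1': [1]
After 'dup': [1, 1]
After 'gt': [0]
After 'dup': [0, 0]
After 'gt': [0]
After 'neg': [0]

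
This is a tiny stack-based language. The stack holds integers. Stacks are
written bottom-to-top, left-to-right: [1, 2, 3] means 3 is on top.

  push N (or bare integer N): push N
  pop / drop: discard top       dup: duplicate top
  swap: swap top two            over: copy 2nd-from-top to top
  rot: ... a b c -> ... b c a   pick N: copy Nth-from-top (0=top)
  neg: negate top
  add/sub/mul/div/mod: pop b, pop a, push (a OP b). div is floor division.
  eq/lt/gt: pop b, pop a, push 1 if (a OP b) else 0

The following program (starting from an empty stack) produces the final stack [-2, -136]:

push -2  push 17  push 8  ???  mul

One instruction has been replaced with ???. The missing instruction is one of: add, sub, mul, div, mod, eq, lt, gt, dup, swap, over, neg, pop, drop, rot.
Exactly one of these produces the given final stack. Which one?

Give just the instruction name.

Answer: neg

Derivation:
Stack before ???: [-2, 17, 8]
Stack after ???:  [-2, 17, -8]
The instruction that transforms [-2, 17, 8] -> [-2, 17, -8] is: neg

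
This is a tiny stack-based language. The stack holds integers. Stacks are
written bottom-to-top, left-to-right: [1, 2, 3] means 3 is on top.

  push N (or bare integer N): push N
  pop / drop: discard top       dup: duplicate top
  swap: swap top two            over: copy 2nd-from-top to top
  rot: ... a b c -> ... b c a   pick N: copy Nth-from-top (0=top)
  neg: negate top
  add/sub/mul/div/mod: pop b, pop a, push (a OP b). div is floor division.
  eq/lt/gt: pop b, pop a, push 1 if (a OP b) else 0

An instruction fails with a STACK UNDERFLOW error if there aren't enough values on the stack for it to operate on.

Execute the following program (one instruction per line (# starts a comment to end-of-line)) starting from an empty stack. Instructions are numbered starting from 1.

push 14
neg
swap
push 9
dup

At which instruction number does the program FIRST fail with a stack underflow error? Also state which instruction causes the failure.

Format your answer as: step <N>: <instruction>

Answer: step 3: swap

Derivation:
Step 1 ('push 14'): stack = [14], depth = 1
Step 2 ('neg'): stack = [-14], depth = 1
Step 3 ('swap'): needs 2 value(s) but depth is 1 — STACK UNDERFLOW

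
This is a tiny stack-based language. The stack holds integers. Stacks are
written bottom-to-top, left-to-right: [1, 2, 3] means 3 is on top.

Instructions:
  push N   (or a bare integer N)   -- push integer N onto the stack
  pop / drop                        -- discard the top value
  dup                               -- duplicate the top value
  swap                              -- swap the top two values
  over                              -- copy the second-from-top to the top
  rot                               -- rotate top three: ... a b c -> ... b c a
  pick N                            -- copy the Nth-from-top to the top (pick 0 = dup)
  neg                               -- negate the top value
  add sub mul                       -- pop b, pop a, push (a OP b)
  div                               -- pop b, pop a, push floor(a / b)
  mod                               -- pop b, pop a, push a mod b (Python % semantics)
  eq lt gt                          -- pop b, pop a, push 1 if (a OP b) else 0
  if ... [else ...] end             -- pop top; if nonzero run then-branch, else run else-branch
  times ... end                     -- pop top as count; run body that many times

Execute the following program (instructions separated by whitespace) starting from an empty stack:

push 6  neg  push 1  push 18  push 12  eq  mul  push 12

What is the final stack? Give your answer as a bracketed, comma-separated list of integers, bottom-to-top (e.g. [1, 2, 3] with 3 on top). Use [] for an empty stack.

After 'push 6': [6]
After 'neg': [-6]
After 'push 1': [-6, 1]
After 'push 18': [-6, 1, 18]
After 'push 12': [-6, 1, 18, 12]
After 'eq': [-6, 1, 0]
After 'mul': [-6, 0]
After 'push 12': [-6, 0, 12]

Answer: [-6, 0, 12]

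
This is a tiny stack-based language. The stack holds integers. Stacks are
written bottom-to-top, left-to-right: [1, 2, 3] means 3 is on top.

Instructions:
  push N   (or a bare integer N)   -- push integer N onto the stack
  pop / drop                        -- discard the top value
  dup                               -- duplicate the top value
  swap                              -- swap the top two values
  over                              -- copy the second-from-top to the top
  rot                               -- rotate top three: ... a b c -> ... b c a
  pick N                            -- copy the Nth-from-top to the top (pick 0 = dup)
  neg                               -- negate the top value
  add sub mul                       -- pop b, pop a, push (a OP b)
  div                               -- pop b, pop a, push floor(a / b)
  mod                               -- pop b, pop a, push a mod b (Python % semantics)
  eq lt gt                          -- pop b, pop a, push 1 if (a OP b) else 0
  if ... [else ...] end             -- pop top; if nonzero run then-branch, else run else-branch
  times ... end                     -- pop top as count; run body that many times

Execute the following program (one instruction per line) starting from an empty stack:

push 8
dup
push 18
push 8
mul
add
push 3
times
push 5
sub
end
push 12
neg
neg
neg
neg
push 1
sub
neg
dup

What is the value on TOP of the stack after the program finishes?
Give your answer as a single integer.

Answer: -11

Derivation:
After 'push 8': [8]
After 'dup': [8, 8]
After 'push 18': [8, 8, 18]
After 'push 8': [8, 8, 18, 8]
After 'mul': [8, 8, 144]
After 'add': [8, 152]
After 'push 3': [8, 152, 3]
After 'times': [8, 152]
After 'push 5': [8, 152, 5]
After 'sub': [8, 147]
  ...
After 'sub': [8, 137]
After 'push 12': [8, 137, 12]
After 'neg': [8, 137, -12]
After 'neg': [8, 137, 12]
After 'neg': [8, 137, -12]
After 'neg': [8, 137, 12]
After 'push 1': [8, 137, 12, 1]
After 'sub': [8, 137, 11]
After 'neg': [8, 137, -11]
After 'dup': [8, 137, -11, -11]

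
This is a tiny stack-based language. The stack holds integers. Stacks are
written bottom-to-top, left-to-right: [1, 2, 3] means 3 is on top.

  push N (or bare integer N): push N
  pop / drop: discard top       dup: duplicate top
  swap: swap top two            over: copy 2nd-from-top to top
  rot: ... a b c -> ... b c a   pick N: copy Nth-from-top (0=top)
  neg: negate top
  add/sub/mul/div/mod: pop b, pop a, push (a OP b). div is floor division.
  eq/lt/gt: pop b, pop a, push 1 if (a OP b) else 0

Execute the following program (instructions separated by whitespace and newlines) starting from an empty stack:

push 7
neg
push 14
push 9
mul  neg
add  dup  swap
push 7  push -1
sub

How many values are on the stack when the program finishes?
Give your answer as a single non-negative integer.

After 'push 7': stack = [7] (depth 1)
After 'neg': stack = [-7] (depth 1)
After 'push 14': stack = [-7, 14] (depth 2)
After 'push 9': stack = [-7, 14, 9] (depth 3)
After 'mul': stack = [-7, 126] (depth 2)
After 'neg': stack = [-7, -126] (depth 2)
After 'add': stack = [-133] (depth 1)
After 'dup': stack = [-133, -133] (depth 2)
After 'swap': stack = [-133, -133] (depth 2)
After 'push 7': stack = [-133, -133, 7] (depth 3)
After 'push -1': stack = [-133, -133, 7, -1] (depth 4)
After 'sub': stack = [-133, -133, 8] (depth 3)

Answer: 3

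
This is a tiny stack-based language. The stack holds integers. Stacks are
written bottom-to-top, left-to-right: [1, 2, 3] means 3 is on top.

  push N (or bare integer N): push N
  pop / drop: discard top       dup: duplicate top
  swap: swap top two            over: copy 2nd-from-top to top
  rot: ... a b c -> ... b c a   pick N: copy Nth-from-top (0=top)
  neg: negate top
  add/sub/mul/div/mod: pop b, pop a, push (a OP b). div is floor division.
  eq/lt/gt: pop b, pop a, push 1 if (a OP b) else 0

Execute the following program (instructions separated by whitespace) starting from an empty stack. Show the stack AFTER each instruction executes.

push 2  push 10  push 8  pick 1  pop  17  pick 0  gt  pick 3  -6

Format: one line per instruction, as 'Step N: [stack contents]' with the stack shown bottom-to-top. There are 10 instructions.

Step 1: [2]
Step 2: [2, 10]
Step 3: [2, 10, 8]
Step 4: [2, 10, 8, 10]
Step 5: [2, 10, 8]
Step 6: [2, 10, 8, 17]
Step 7: [2, 10, 8, 17, 17]
Step 8: [2, 10, 8, 0]
Step 9: [2, 10, 8, 0, 2]
Step 10: [2, 10, 8, 0, 2, -6]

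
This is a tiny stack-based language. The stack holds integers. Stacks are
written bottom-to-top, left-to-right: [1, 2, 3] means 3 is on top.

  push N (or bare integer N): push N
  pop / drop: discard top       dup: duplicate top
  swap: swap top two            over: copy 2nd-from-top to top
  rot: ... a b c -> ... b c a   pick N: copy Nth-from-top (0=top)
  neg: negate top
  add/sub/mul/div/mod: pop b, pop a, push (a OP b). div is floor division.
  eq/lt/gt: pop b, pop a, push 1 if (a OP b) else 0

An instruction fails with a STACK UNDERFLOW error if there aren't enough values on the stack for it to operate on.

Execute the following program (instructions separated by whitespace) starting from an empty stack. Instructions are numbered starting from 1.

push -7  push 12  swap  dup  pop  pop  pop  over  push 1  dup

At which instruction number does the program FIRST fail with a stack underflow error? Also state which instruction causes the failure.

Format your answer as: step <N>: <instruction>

Answer: step 8: over

Derivation:
Step 1 ('push -7'): stack = [-7], depth = 1
Step 2 ('push 12'): stack = [-7, 12], depth = 2
Step 3 ('swap'): stack = [12, -7], depth = 2
Step 4 ('dup'): stack = [12, -7, -7], depth = 3
Step 5 ('pop'): stack = [12, -7], depth = 2
Step 6 ('pop'): stack = [12], depth = 1
Step 7 ('pop'): stack = [], depth = 0
Step 8 ('over'): needs 2 value(s) but depth is 0 — STACK UNDERFLOW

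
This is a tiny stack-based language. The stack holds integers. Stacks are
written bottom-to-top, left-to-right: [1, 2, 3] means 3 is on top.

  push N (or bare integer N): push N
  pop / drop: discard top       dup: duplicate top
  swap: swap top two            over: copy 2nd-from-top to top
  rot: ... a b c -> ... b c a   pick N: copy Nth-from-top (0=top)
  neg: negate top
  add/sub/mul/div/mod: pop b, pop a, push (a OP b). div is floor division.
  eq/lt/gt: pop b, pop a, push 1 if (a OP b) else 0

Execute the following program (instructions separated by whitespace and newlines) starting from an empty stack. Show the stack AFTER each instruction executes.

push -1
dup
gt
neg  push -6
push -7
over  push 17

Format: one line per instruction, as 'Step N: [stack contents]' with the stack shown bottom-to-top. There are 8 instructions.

Step 1: [-1]
Step 2: [-1, -1]
Step 3: [0]
Step 4: [0]
Step 5: [0, -6]
Step 6: [0, -6, -7]
Step 7: [0, -6, -7, -6]
Step 8: [0, -6, -7, -6, 17]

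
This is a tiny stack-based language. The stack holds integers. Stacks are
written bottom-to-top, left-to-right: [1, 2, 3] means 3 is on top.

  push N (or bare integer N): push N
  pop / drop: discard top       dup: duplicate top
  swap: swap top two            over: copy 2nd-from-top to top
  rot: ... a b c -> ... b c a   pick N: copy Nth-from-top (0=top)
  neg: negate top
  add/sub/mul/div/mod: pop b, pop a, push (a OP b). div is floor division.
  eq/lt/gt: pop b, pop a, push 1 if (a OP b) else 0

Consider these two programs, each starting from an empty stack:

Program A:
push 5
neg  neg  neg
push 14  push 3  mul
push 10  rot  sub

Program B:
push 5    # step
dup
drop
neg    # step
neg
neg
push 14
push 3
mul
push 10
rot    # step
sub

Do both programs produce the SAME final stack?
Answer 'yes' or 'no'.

Program A trace:
  After 'push 5': [5]
  After 'neg': [-5]
  After 'neg': [5]
  After 'neg': [-5]
  After 'push 14': [-5, 14]
  After 'push 3': [-5, 14, 3]
  After 'mul': [-5, 42]
  After 'push 10': [-5, 42, 10]
  After 'rot': [42, 10, -5]
  After 'sub': [42, 15]
Program A final stack: [42, 15]

Program B trace:
  After 'push 5': [5]
  After 'dup': [5, 5]
  After 'drop': [5]
  After 'neg': [-5]
  After 'neg': [5]
  After 'neg': [-5]
  After 'push 14': [-5, 14]
  After 'push 3': [-5, 14, 3]
  After 'mul': [-5, 42]
  After 'push 10': [-5, 42, 10]
  After 'rot': [42, 10, -5]
  After 'sub': [42, 15]
Program B final stack: [42, 15]
Same: yes

Answer: yes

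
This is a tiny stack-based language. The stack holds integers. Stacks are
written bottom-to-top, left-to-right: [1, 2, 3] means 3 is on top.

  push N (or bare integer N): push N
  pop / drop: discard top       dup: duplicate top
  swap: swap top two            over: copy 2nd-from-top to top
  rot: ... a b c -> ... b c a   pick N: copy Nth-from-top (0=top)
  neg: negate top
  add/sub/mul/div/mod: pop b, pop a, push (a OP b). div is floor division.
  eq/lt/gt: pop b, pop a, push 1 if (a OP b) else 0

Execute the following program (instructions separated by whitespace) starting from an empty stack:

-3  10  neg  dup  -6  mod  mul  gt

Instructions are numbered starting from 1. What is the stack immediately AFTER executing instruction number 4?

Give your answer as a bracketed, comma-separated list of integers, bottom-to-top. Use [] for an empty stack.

Step 1 ('-3'): [-3]
Step 2 ('10'): [-3, 10]
Step 3 ('neg'): [-3, -10]
Step 4 ('dup'): [-3, -10, -10]

Answer: [-3, -10, -10]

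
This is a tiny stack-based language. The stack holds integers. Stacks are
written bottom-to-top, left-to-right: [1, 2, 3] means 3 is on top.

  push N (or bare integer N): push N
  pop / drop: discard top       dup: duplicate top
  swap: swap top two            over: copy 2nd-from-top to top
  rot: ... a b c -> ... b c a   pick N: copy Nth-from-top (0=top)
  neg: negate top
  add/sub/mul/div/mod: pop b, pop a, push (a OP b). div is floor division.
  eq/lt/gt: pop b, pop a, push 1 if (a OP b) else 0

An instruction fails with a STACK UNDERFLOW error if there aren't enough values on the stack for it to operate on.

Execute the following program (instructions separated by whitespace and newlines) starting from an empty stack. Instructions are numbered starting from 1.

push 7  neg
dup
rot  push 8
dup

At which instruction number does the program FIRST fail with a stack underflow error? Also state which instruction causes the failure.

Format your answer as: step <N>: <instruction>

Answer: step 4: rot

Derivation:
Step 1 ('push 7'): stack = [7], depth = 1
Step 2 ('neg'): stack = [-7], depth = 1
Step 3 ('dup'): stack = [-7, -7], depth = 2
Step 4 ('rot'): needs 3 value(s) but depth is 2 — STACK UNDERFLOW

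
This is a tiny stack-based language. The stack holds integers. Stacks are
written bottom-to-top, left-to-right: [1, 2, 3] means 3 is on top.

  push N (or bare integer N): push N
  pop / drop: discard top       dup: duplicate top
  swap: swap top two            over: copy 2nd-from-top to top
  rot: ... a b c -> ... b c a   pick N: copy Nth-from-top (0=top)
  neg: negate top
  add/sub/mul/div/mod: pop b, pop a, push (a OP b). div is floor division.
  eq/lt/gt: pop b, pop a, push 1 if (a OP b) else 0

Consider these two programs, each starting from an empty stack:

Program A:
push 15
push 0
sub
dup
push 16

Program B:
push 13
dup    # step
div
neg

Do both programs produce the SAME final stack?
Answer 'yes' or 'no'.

Program A trace:
  After 'push 15': [15]
  After 'push 0': [15, 0]
  After 'sub': [15]
  After 'dup': [15, 15]
  After 'push 16': [15, 15, 16]
Program A final stack: [15, 15, 16]

Program B trace:
  After 'push 13': [13]
  After 'dup': [13, 13]
  After 'div': [1]
  After 'neg': [-1]
Program B final stack: [-1]
Same: no

Answer: no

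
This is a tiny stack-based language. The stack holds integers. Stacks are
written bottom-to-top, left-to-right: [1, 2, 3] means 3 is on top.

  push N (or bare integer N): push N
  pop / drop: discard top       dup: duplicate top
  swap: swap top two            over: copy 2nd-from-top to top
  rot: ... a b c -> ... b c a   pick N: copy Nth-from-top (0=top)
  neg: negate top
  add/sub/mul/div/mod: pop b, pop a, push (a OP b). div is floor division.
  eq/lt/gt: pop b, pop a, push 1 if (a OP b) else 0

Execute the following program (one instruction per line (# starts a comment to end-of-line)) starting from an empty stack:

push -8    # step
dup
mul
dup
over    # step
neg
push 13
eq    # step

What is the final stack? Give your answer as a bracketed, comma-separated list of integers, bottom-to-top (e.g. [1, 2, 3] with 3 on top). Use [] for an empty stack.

Answer: [64, 64, 0]

Derivation:
After 'push -8': [-8]
After 'dup': [-8, -8]
After 'mul': [64]
After 'dup': [64, 64]
After 'over': [64, 64, 64]
After 'neg': [64, 64, -64]
After 'push 13': [64, 64, -64, 13]
After 'eq': [64, 64, 0]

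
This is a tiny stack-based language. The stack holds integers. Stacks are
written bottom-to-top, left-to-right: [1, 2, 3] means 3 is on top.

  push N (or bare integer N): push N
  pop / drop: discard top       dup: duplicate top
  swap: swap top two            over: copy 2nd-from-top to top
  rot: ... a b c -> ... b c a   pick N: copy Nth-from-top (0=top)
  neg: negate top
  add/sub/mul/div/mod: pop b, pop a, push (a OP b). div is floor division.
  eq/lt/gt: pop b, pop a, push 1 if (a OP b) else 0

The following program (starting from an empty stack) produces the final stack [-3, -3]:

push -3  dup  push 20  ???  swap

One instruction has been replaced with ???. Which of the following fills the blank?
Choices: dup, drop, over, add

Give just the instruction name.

Answer: drop

Derivation:
Stack before ???: [-3, -3, 20]
Stack after ???:  [-3, -3]
Checking each choice:
  dup: produces [-3, -3, 20, 20]
  drop: MATCH
  over: produces [-3, -3, -3, 20]
  add: produces [17, -3]


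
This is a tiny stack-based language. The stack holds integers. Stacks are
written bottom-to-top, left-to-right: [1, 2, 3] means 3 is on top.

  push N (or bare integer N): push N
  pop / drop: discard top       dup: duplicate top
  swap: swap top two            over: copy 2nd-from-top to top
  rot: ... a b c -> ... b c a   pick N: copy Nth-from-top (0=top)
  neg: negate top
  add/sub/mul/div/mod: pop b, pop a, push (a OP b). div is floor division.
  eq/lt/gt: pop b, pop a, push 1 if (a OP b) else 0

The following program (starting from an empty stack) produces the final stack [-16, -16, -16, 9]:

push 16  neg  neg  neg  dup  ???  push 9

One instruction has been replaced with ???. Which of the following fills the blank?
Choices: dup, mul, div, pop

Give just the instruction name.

Stack before ???: [-16, -16]
Stack after ???:  [-16, -16, -16]
Checking each choice:
  dup: MATCH
  mul: produces [256, 9]
  div: produces [1, 9]
  pop: produces [-16, 9]


Answer: dup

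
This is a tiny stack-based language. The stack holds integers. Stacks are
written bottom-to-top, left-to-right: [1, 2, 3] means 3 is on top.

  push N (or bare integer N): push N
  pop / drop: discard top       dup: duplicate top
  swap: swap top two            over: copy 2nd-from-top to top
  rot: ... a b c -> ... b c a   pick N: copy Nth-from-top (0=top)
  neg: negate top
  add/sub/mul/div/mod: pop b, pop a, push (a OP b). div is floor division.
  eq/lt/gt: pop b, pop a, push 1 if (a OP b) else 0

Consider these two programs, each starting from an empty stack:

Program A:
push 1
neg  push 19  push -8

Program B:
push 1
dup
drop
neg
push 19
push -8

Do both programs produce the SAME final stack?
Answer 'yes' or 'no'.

Answer: yes

Derivation:
Program A trace:
  After 'push 1': [1]
  After 'neg': [-1]
  After 'push 19': [-1, 19]
  After 'push -8': [-1, 19, -8]
Program A final stack: [-1, 19, -8]

Program B trace:
  After 'push 1': [1]
  After 'dup': [1, 1]
  After 'drop': [1]
  After 'neg': [-1]
  After 'push 19': [-1, 19]
  After 'push -8': [-1, 19, -8]
Program B final stack: [-1, 19, -8]
Same: yes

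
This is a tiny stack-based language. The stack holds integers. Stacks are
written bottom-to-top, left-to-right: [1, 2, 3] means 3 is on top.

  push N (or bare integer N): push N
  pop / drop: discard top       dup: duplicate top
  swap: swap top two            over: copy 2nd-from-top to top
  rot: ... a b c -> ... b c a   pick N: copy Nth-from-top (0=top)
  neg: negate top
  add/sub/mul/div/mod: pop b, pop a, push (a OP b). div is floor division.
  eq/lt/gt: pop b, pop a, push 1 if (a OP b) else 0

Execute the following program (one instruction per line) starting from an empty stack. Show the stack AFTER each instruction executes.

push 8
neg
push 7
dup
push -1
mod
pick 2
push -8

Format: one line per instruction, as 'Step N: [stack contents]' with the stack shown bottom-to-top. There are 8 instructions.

Step 1: [8]
Step 2: [-8]
Step 3: [-8, 7]
Step 4: [-8, 7, 7]
Step 5: [-8, 7, 7, -1]
Step 6: [-8, 7, 0]
Step 7: [-8, 7, 0, -8]
Step 8: [-8, 7, 0, -8, -8]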